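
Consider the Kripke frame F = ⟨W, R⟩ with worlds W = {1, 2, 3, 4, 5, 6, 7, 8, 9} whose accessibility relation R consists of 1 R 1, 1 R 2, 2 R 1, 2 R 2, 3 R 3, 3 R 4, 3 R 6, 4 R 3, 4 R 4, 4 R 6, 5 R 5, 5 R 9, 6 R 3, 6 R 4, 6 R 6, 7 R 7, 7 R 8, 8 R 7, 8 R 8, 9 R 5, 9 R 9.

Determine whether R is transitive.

Yes

Transitive: yes — every two-step R-path is closed by a direct edge.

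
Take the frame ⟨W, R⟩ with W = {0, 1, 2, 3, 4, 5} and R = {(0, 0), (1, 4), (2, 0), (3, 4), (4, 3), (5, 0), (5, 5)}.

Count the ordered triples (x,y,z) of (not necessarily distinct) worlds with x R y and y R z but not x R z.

Enumerating: (1,4,3), (3,4,3), (4,3,4).

3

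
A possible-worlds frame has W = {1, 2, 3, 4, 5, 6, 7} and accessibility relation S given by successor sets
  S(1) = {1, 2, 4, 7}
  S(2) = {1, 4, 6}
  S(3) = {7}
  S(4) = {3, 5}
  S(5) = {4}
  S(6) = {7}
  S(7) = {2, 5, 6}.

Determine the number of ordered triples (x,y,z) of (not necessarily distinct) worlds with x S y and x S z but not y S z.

Enumerating: (1,2,2), (1,2,7), (1,4,1), (1,4,2), (1,4,4), (1,4,7), (1,7,1), (1,7,4), (1,7,7), (2,1,6), (2,4,1), (2,4,4), … and 19 more.
Total: 31.

31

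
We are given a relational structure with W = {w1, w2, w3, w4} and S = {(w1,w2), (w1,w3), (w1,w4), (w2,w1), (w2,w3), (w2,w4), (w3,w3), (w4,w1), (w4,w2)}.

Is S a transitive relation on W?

No

Transitive: no — w4 S w1 and w1 S w3, but not w4 S w3.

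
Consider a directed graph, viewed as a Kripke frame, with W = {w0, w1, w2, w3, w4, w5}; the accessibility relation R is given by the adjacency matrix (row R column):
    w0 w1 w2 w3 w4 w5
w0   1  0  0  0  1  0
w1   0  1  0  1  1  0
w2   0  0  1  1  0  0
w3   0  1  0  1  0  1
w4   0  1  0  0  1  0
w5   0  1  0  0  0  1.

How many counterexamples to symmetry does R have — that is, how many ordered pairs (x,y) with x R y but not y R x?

Enumerating: (w0,w4), (w2,w3), (w3,w5), (w5,w1).

4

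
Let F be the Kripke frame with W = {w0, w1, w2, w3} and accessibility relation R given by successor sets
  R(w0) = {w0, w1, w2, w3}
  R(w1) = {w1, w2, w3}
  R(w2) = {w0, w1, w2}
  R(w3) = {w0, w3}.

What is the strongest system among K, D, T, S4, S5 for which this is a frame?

Serial (axiom D): yes — every world has a successor (e.g. w0 R w0).
Reflexive (axiom T): yes — every world is R-related to itself.
Transitive (axiom 4): no — w1 R w2 and w2 R w0, but not w1 R w0.
Euclidean (axiom 5): no — w0 R w2 and w0 R w3, but not w2 R w3.
So F validates K, D, T; S4 would additionally require R to be transitive. The strongest is T.

T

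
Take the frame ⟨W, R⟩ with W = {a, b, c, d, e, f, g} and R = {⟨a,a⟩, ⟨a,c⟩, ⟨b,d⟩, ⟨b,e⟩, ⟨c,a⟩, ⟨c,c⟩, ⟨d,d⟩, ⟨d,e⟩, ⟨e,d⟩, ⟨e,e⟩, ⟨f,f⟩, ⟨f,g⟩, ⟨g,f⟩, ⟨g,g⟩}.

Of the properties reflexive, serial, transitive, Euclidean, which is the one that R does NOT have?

Reflexive: no — b is not related to itself.
Serial: yes — every world has a successor (e.g. a R a).
Transitive: yes — every two-step R-path is closed by a direct edge.
Euclidean: yes — any two successors of a common world are R-related.
Only reflexive fails.

reflexive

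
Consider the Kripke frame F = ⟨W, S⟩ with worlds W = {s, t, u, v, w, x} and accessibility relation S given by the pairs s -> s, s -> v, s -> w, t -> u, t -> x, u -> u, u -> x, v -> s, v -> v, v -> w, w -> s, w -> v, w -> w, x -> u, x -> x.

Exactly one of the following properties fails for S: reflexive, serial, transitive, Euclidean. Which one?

reflexive

Reflexive: no — t is not related to itself.
Serial: yes — every world has a successor (e.g. s S s).
Transitive: yes — every two-step S-path is closed by a direct edge.
Euclidean: yes — any two successors of a common world are S-related.
Only reflexive fails.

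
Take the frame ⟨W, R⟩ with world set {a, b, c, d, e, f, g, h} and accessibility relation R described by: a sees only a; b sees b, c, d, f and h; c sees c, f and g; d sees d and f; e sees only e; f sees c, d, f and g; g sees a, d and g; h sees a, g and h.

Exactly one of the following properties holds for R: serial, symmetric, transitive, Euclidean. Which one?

serial

Serial: yes — every world has a successor (e.g. a R a).
Symmetric: no — b R c but not c R b.
Transitive: no — b R c and c R g, but not b R g.
Euclidean: no — b R c and b R d, but not c R d.
Only serial holds.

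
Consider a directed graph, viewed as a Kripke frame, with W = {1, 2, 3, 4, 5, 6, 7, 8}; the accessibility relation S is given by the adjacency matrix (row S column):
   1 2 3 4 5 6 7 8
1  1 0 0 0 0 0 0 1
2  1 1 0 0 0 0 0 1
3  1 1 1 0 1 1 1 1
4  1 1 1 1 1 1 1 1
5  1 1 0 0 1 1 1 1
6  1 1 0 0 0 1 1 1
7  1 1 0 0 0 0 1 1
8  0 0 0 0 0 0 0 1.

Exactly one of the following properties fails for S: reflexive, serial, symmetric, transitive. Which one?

Reflexive: yes — every world is S-related to itself.
Serial: yes — every world has a successor (e.g. 1 S 1).
Symmetric: no — 1 S 8 but not 8 S 1.
Transitive: yes — every two-step S-path is closed by a direct edge.
Only symmetric fails.

symmetric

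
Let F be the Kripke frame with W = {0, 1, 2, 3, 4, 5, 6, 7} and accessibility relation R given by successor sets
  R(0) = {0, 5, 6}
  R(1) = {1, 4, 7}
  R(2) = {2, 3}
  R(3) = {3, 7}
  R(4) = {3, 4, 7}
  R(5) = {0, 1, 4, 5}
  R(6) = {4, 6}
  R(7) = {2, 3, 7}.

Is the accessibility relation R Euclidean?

Euclidean: no — 0 R 5 and 0 R 6, but not 5 R 6.

No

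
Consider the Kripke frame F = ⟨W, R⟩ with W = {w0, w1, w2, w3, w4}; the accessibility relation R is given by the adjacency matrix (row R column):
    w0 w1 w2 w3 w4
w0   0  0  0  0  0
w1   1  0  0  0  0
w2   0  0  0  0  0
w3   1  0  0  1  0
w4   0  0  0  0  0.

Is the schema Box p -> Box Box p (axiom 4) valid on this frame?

Yes

Axiom 4 corresponds to the accessibility relation being transitive.
Transitive: yes — every two-step R-path is closed by a direct edge.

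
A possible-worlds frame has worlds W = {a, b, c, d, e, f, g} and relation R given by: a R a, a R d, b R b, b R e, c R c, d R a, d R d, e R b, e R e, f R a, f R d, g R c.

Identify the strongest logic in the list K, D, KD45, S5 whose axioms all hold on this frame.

KD45

Serial (axiom D): yes — every world has a successor (e.g. a R a).
Euclidean (axiom 5): yes — any two successors of a common world are R-related.
Transitive (axiom 4): yes — every two-step R-path is closed by a direct edge.
Reflexive (axiom T): no — f is not related to itself.
So F validates K, D, KD45; S5 would additionally require R to be reflexive. The strongest is KD45.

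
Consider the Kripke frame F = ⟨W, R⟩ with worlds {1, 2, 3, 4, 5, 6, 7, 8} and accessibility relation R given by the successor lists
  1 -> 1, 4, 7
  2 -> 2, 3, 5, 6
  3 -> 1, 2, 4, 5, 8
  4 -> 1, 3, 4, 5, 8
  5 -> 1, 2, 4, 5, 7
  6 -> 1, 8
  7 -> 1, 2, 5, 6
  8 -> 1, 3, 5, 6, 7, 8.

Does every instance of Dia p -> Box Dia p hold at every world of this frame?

No

The schema 5 characterises exactly the Euclidean frames.
Euclidean: no — 1 R 4 and 1 R 7, but not 4 R 7.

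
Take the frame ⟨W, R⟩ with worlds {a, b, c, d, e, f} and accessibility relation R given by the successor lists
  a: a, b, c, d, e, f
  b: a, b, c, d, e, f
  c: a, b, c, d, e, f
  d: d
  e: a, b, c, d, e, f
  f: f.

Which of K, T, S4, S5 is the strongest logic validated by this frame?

Reflexive (axiom T): yes — every world is R-related to itself.
Transitive (axiom 4): yes — every two-step R-path is closed by a direct edge.
Euclidean (axiom 5): no — a R d and a R b, but not d R b.
So F validates K, T, S4; S5 would additionally require R to be Euclidean. The strongest is S4.

S4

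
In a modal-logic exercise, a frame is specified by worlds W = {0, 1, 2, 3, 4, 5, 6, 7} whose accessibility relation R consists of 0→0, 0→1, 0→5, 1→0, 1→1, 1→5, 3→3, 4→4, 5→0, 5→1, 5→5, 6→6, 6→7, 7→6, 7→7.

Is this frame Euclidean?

Yes

Euclidean: yes — any two successors of a common world are R-related.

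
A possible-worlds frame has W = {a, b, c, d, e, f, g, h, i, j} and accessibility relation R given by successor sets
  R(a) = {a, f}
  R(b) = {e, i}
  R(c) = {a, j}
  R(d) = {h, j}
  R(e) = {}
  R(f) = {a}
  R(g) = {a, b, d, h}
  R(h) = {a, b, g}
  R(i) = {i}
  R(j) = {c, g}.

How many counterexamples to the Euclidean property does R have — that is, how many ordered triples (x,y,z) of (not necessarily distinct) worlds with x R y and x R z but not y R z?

33

Enumerating: (a,f,f), (b,e,e), (b,e,i), (b,i,e), (c,a,j), (c,j,a), (c,j,j), (d,h,h), (d,h,j), (d,j,h), (d,j,j), (g,a,b), … and 21 more.
Total: 33.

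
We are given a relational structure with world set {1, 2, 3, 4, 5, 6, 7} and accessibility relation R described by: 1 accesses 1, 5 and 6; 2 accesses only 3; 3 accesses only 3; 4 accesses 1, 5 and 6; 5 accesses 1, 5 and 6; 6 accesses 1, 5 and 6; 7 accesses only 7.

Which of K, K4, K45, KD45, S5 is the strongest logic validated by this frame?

Transitive (axiom 4): yes — every two-step R-path is closed by a direct edge.
Euclidean (axiom 5): yes — any two successors of a common world are R-related.
Serial (axiom D): yes — every world has a successor (e.g. 1 R 1).
Reflexive (axiom T): no — 2 is not related to itself.
So F validates K, K4, K45, KD45; S5 would additionally require R to be reflexive. The strongest is KD45.

KD45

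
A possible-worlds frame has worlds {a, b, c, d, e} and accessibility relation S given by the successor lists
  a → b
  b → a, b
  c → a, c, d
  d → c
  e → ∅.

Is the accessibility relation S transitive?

Transitive: no — c S a and a S b, but not c S b.

No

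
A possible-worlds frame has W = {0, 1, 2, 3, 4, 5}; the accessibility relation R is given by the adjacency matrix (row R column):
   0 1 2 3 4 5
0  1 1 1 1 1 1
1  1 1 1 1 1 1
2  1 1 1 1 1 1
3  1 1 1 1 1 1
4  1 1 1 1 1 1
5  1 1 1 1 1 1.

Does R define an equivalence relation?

Yes

Reflexive: yes — every world is R-related to itself.
Symmetric: yes — every pair in R has its reverse in R.
Transitive: yes — every two-step R-path is closed by a direct edge.
So R is an equivalence relation.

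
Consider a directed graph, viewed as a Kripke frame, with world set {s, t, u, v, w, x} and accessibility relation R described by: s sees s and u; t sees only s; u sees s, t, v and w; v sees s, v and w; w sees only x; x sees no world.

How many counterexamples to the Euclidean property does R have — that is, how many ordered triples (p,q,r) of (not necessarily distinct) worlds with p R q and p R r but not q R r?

18

Enumerating: (s,u,u), (u,s,t), (u,s,v), (u,s,w), (u,t,t), (u,t,v), (u,t,w), (u,v,t), (u,w,s), (u,w,t), (u,w,v), (u,w,w), (v,s,v), (v,s,w), (v,w,s), (v,w,v), (v,w,w), (w,x,x).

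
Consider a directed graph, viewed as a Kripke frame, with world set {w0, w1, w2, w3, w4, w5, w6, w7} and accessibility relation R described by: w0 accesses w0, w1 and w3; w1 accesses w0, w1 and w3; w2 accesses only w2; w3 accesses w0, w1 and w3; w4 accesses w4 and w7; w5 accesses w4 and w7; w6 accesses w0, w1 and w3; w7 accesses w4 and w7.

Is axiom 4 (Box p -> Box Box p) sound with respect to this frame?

Yes

Axiom 4 corresponds to the accessibility relation being transitive.
Transitive: yes — every two-step R-path is closed by a direct edge.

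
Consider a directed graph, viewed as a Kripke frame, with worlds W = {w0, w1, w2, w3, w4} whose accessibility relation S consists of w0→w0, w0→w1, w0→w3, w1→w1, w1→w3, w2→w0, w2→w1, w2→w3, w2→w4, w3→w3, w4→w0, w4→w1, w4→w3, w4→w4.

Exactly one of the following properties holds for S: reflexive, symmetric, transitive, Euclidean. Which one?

Reflexive: no — w2 is not related to itself.
Symmetric: no — w0 S w1 but not w1 S w0.
Transitive: yes — every two-step S-path is closed by a direct edge.
Euclidean: no — w0 S w3 and w0 S w1, but not w3 S w1.
Only transitive holds.

transitive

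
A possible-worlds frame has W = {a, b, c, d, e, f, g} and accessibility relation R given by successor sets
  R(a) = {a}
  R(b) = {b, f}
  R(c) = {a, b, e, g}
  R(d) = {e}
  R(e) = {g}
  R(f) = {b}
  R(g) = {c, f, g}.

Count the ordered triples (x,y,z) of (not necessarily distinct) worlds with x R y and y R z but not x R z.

11

Enumerating: (c,b,f), (c,g,c), (c,g,f), (d,e,g), (e,g,c), (e,g,f), (f,b,f), (g,c,a), (g,c,b), (g,c,e), (g,f,b).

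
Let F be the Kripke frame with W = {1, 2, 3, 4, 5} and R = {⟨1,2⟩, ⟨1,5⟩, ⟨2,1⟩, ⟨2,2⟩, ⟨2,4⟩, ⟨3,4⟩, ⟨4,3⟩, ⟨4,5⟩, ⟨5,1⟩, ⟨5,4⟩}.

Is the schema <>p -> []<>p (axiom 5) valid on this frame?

No

The schema 5 characterises exactly the Euclidean frames.
Euclidean: no — 1 R 2 and 1 R 5, but not 2 R 5.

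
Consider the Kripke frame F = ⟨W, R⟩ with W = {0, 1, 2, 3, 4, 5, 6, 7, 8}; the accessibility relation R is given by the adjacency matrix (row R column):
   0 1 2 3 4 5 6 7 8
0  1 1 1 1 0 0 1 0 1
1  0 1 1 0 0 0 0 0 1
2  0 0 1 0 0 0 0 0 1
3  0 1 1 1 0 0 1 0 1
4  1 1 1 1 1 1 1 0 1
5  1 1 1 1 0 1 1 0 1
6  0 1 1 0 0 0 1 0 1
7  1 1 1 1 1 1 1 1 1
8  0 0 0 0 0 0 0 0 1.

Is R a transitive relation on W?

Transitive: yes — every two-step R-path is closed by a direct edge.

Yes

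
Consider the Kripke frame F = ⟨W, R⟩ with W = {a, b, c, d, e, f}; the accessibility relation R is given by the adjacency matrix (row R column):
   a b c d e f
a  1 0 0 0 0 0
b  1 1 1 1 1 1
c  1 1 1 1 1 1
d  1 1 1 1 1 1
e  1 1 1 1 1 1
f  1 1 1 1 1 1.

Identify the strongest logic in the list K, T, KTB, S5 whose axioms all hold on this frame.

Reflexive (axiom T): yes — every world is R-related to itself.
Symmetric (axiom B): no — b R a but not a R b.
Euclidean (axiom 5): no — b R a and b R c, but not a R c.
So F validates K, T; KTB would additionally require R to be symmetric. The strongest is T.

T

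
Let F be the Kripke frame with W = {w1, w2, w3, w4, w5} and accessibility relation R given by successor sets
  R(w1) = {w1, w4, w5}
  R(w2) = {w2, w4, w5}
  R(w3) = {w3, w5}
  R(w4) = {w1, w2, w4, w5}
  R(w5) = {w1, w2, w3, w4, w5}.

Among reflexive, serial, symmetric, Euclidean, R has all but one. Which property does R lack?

Euclidean

Reflexive: yes — every world is R-related to itself.
Serial: yes — every world has a successor (e.g. w1 R w1).
Symmetric: yes — every pair in R has its reverse in R.
Euclidean: no — w4 R w1 and w4 R w2, but not w1 R w2.
Only Euclidean fails.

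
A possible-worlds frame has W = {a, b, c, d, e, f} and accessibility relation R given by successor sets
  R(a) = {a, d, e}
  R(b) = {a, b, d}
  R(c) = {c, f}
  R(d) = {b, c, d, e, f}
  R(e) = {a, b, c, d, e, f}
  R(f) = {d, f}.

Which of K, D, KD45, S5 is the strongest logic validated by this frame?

Serial (axiom D): yes — every world has a successor (e.g. a R a).
Euclidean (axiom 5): no — b R d and b R a, but not d R a.
Transitive (axiom 4): no — a R d and d R b, but not a R b.
Reflexive (axiom T): yes — every world is R-related to itself.
So F validates K, D; KD45 would additionally require R to be Euclidean and transitive. The strongest is D.

D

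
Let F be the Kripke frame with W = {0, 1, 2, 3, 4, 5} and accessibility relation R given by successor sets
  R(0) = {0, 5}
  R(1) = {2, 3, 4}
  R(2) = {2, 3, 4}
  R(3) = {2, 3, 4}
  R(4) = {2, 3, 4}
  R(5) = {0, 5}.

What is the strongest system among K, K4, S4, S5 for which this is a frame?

Transitive (axiom 4): yes — every two-step R-path is closed by a direct edge.
Reflexive (axiom T): no — 1 is not related to itself.
Euclidean (axiom 5): yes — any two successors of a common world are R-related.
So F validates K, K4; S4 would additionally require R to be reflexive. The strongest is K4.

K4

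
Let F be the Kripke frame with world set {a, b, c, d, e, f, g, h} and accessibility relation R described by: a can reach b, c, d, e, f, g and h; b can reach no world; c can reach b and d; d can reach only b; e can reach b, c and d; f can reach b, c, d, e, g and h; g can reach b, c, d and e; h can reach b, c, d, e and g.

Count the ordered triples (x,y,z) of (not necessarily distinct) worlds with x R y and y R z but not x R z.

R is transitive; there are no such tuples.

0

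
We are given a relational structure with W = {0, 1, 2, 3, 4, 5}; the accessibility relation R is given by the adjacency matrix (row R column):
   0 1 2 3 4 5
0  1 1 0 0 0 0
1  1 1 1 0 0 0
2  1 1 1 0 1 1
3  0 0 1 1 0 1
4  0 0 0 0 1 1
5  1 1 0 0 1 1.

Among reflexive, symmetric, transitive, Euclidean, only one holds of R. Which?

Reflexive: yes — every world is R-related to itself.
Symmetric: no — 2 R 0 but not 0 R 2.
Transitive: no — 0 R 1 and 1 R 2, but not 0 R 2.
Euclidean: no — 1 R 0 and 1 R 2, but not 0 R 2.
Only reflexive holds.

reflexive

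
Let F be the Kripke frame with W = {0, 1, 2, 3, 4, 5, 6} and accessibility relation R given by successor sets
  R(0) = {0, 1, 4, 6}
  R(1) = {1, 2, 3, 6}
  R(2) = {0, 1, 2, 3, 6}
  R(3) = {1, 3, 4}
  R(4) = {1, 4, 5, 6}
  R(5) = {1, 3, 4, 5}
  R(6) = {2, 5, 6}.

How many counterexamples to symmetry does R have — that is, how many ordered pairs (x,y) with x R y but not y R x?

Enumerating: (0,1), (0,4), (0,6), (1,6), (2,0), (2,3), (3,4), (4,1), (4,6), (5,1), (5,3), (6,5).

12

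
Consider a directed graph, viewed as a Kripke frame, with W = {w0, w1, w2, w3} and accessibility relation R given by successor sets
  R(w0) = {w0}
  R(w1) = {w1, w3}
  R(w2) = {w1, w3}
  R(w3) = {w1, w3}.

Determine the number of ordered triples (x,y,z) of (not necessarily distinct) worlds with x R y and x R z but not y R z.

R is Euclidean; there are no such tuples.

0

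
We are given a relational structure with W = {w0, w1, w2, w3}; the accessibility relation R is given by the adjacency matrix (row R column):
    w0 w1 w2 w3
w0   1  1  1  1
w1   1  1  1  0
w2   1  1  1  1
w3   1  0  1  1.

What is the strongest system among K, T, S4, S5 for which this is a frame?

T

Reflexive (axiom T): yes — every world is R-related to itself.
Transitive (axiom 4): no — w1 R w0 and w0 R w3, but not w1 R w3.
Euclidean (axiom 5): no — w0 R w1 and w0 R w3, but not w1 R w3.
So F validates K, T; S4 would additionally require R to be transitive. The strongest is T.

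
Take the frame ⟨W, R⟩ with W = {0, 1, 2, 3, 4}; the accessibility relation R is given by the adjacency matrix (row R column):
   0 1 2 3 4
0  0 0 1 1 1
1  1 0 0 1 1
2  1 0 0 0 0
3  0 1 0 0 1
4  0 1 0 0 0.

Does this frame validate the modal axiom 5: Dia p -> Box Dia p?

The schema 5 characterises exactly the Euclidean frames.
Euclidean: no — 0 R 2 and 0 R 3, but not 2 R 3.

No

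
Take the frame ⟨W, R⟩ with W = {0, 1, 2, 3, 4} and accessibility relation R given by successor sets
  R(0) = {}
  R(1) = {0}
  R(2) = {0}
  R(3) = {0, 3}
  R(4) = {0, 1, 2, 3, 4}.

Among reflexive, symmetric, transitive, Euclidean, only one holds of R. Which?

transitive

Reflexive: no — 0 is not related to itself.
Symmetric: no — 1 R 0 but not 0 R 1.
Transitive: yes — every two-step R-path is closed by a direct edge.
Euclidean: no — 4 R 0 and 4 R 1, but not 0 R 1.
Only transitive holds.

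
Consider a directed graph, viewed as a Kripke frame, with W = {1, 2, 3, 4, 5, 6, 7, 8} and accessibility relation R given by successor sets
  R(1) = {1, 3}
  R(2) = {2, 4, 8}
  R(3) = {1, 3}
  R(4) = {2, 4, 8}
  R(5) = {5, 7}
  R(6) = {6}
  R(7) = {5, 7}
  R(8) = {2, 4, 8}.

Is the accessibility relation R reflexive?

Reflexive: yes — every world is R-related to itself.

Yes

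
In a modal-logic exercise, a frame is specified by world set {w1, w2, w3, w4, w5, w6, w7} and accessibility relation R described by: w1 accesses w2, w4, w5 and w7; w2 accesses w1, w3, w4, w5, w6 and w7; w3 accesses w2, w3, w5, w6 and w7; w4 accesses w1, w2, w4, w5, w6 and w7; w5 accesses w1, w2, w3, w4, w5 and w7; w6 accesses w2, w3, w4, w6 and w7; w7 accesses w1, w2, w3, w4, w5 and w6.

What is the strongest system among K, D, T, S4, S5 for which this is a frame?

Serial (axiom D): yes — every world has a successor (e.g. w1 R w2).
Reflexive (axiom T): no — w1 is not related to itself.
Transitive (axiom 4): no — w1 R w2 and w2 R w3, but not w1 R w3.
Euclidean (axiom 5): no — w2 R w1 and w2 R w3, but not w1 R w3.
So F validates K, D; T would additionally require R to be reflexive. The strongest is D.

D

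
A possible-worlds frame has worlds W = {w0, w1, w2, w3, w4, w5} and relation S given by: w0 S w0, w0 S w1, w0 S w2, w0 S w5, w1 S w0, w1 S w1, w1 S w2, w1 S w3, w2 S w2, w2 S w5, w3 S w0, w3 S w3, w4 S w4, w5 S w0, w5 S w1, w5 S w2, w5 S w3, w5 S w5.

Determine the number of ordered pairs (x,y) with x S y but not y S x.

Enumerating: (w0,w2), (w1,w2), (w1,w3), (w3,w0), (w5,w1), (w5,w3).

6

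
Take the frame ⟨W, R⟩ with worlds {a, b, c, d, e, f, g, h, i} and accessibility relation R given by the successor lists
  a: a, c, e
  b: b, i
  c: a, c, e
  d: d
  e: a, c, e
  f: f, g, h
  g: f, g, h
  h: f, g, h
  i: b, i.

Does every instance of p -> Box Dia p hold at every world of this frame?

Axiom B corresponds to the accessibility relation being symmetric.
Symmetric: yes — every pair in R has its reverse in R.

Yes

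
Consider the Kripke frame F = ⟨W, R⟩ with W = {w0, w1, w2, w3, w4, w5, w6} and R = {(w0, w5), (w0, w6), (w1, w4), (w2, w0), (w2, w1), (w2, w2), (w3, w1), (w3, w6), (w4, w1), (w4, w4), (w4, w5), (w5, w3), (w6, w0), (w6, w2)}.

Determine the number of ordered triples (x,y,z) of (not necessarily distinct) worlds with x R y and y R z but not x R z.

17

Enumerating: (w0,w5,w3), (w0,w6,w0), (w0,w6,w2), (w1,w4,w1), (w1,w4,w5), (w2,w0,w5), (w2,w0,w6), (w2,w1,w4), (w3,w1,w4), (w3,w6,w0), (w3,w6,w2), (w4,w5,w3), (w5,w3,w1), (w5,w3,w6), (w6,w0,w5), (w6,w0,w6), (w6,w2,w1).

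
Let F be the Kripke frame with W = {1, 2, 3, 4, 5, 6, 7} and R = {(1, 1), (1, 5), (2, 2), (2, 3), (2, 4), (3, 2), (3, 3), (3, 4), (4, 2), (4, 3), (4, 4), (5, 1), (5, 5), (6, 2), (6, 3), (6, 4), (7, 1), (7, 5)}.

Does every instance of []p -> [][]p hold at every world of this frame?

Axiom 4 corresponds to the accessibility relation being transitive.
Transitive: yes — every two-step R-path is closed by a direct edge.

Yes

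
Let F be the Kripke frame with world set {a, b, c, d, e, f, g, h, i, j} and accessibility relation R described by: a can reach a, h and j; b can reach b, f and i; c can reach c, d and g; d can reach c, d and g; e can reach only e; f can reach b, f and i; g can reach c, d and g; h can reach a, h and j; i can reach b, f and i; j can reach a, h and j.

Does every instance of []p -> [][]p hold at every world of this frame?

Yes

By correspondence theory, 4 is valid on a frame iff R is transitive.
Transitive: yes — every two-step R-path is closed by a direct edge.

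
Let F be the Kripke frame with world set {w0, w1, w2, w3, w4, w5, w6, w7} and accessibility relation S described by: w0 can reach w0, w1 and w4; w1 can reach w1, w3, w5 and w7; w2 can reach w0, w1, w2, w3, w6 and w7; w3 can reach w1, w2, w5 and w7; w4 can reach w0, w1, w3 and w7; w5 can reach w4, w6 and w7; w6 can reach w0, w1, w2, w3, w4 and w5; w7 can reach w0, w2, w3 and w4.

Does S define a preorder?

No

Reflexive: no — w3 is not related to itself.
Transitive: no — w0 S w1 and w1 S w3, but not w0 S w3.
So S is not a preorder.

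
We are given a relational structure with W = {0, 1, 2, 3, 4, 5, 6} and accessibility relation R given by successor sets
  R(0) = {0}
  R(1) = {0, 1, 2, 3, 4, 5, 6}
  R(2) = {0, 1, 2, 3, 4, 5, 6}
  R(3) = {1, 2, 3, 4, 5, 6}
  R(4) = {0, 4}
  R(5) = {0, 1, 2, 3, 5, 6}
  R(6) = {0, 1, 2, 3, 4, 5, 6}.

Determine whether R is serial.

Yes

Serial: yes — every world has a successor (e.g. 0 R 0).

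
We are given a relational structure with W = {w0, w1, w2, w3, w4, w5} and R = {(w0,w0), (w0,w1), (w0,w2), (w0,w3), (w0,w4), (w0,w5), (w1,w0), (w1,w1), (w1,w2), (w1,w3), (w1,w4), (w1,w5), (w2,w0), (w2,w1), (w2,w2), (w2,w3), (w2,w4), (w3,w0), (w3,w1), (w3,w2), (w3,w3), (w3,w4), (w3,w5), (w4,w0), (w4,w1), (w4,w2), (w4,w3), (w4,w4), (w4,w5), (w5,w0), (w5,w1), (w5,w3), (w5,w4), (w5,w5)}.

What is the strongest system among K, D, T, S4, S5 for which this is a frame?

T

Serial (axiom D): yes — every world has a successor (e.g. w0 R w0).
Reflexive (axiom T): yes — every world is R-related to itself.
Transitive (axiom 4): no — w2 R w0 and w0 R w5, but not w2 R w5.
Euclidean (axiom 5): no — w0 R w2 and w0 R w5, but not w2 R w5.
So F validates K, D, T; S4 would additionally require R to be transitive. The strongest is T.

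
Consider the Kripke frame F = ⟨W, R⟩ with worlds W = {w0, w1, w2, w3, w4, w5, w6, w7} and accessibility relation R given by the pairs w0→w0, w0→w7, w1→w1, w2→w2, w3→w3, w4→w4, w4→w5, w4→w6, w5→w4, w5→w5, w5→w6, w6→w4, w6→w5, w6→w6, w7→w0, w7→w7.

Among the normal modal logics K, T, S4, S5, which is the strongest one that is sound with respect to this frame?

S5

Reflexive (axiom T): yes — every world is R-related to itself.
Transitive (axiom 4): yes — every two-step R-path is closed by a direct edge.
Euclidean (axiom 5): yes — any two successors of a common world are R-related.
So F validates K, T, S4, S5. The strongest is S5.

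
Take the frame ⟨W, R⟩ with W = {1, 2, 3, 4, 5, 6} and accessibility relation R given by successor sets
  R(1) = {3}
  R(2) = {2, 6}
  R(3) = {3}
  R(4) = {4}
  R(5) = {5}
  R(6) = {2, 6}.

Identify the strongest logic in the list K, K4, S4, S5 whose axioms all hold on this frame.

Transitive (axiom 4): yes — every two-step R-path is closed by a direct edge.
Reflexive (axiom T): no — 1 is not related to itself.
Euclidean (axiom 5): yes — any two successors of a common world are R-related.
So F validates K, K4; S4 would additionally require R to be reflexive. The strongest is K4.

K4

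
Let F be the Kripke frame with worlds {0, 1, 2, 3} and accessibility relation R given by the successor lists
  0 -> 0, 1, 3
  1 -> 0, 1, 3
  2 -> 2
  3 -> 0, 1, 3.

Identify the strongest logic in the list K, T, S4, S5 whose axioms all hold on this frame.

Reflexive (axiom T): yes — every world is R-related to itself.
Transitive (axiom 4): yes — every two-step R-path is closed by a direct edge.
Euclidean (axiom 5): yes — any two successors of a common world are R-related.
So F validates K, T, S4, S5. The strongest is S5.

S5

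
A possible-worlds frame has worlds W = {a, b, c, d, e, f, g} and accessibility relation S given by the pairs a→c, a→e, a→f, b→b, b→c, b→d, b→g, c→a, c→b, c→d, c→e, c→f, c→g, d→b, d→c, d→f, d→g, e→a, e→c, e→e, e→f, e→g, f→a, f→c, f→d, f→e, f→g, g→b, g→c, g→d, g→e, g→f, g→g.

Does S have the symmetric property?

Yes

Symmetric: yes — every pair in S has its reverse in S.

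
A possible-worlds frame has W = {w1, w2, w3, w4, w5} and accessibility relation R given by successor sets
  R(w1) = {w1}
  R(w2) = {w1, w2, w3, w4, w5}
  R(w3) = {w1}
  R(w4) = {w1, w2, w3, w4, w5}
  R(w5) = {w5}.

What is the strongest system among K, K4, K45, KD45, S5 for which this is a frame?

K4

Transitive (axiom 4): yes — every two-step R-path is closed by a direct edge.
Euclidean (axiom 5): no — w2 R w1 and w2 R w3, but not w1 R w3.
Serial (axiom D): yes — every world has a successor (e.g. w1 R w1).
Reflexive (axiom T): no — w3 is not related to itself.
So F validates K, K4; K45 would additionally require R to be Euclidean. The strongest is K4.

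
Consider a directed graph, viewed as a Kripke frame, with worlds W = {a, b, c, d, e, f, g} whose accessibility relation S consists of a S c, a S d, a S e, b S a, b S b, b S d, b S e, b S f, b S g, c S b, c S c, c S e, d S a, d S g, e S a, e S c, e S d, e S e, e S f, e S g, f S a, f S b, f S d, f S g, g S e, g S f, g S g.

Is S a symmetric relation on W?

No

Symmetric: no — a S c but not c S a.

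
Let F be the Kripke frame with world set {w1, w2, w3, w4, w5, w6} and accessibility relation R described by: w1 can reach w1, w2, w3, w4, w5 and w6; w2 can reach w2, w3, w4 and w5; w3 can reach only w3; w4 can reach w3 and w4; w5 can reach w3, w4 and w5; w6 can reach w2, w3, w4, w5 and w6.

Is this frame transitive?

Transitive: yes — every two-step R-path is closed by a direct edge.

Yes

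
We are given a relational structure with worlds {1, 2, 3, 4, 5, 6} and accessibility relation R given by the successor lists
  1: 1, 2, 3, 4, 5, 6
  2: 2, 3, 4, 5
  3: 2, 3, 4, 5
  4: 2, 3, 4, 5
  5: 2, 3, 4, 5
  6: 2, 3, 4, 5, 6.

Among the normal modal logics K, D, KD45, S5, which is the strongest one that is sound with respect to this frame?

D

Serial (axiom D): yes — every world has a successor (e.g. 1 R 1).
Euclidean (axiom 5): no — 1 R 2 and 1 R 6, but not 2 R 6.
Transitive (axiom 4): yes — every two-step R-path is closed by a direct edge.
Reflexive (axiom T): yes — every world is R-related to itself.
So F validates K, D; KD45 would additionally require R to be Euclidean. The strongest is D.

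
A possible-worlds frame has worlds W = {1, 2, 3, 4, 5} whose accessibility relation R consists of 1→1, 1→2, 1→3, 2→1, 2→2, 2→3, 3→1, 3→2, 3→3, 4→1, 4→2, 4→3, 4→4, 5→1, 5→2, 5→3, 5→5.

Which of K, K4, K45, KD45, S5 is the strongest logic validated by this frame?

Transitive (axiom 4): yes — every two-step R-path is closed by a direct edge.
Euclidean (axiom 5): no — 4 R 1 and 4 R 4, but not 1 R 4.
Serial (axiom D): yes — every world has a successor (e.g. 1 R 1).
Reflexive (axiom T): yes — every world is R-related to itself.
So F validates K, K4; K45 would additionally require R to be Euclidean. The strongest is K4.

K4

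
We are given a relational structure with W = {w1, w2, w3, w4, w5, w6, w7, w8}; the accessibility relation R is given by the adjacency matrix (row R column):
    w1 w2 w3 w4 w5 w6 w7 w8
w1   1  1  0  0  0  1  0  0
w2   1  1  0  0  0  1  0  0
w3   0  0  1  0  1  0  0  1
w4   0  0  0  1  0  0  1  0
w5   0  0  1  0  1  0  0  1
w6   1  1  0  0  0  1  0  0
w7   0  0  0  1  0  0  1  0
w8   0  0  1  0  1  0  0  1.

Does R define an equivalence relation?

Yes

Reflexive: yes — every world is R-related to itself.
Symmetric: yes — every pair in R has its reverse in R.
Transitive: yes — every two-step R-path is closed by a direct edge.
So R is an equivalence relation.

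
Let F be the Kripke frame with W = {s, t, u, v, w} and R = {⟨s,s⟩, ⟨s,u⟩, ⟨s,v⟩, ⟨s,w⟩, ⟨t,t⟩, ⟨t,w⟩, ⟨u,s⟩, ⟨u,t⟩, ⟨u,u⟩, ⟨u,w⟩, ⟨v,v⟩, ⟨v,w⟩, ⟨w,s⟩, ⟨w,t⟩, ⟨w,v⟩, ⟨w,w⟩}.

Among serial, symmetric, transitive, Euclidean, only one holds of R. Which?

Serial: yes — every world has a successor (e.g. s R s).
Symmetric: no — s R v but not v R s.
Transitive: no — s R u and u R t, but not s R t.
Euclidean: no — s R u and s R v, but not u R v.
Only serial holds.

serial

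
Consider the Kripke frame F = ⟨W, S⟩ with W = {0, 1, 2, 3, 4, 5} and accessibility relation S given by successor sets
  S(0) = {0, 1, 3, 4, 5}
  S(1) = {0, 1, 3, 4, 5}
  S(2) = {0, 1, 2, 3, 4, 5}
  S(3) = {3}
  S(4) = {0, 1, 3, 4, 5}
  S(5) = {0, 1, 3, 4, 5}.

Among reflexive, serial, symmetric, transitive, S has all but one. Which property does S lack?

symmetric

Reflexive: yes — every world is S-related to itself.
Serial: yes — every world has a successor (e.g. 0 S 0).
Symmetric: no — 0 S 3 but not 3 S 0.
Transitive: yes — every two-step S-path is closed by a direct edge.
Only symmetric fails.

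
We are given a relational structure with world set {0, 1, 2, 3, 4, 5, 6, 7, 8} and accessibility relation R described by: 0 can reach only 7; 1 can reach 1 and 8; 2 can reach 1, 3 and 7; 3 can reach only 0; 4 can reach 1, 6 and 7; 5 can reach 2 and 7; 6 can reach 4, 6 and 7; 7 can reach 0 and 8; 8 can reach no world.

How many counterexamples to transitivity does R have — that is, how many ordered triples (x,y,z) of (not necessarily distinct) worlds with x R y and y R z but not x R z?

19

Enumerating: (0,7,0), (0,7,8), (2,1,8), (2,3,0), (2,7,0), (2,7,8), (3,0,7), (4,1,8), (4,6,4), (4,7,0), (4,7,8), (5,2,1), … and 7 more.
Total: 19.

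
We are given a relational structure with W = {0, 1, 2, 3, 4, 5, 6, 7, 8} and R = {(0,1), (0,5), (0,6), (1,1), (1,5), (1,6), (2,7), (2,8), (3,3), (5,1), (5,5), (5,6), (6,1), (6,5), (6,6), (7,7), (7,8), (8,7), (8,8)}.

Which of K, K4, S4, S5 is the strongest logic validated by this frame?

Transitive (axiom 4): yes — every two-step R-path is closed by a direct edge.
Reflexive (axiom T): no — 0 is not related to itself.
Euclidean (axiom 5): yes — any two successors of a common world are R-related.
So F validates K, K4; S4 would additionally require R to be reflexive. The strongest is K4.

K4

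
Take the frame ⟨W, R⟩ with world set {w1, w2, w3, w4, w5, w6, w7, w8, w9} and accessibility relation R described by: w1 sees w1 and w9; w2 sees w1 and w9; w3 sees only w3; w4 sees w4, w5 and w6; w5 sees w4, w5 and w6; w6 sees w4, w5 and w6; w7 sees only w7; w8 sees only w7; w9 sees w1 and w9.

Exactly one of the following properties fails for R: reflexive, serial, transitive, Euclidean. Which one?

Reflexive: no — w2 is not related to itself.
Serial: yes — every world has a successor (e.g. w1 R w1).
Transitive: yes — every two-step R-path is closed by a direct edge.
Euclidean: yes — any two successors of a common world are R-related.
Only reflexive fails.

reflexive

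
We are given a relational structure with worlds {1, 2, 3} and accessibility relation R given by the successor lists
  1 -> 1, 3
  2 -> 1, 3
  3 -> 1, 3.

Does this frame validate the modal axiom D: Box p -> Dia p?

Axiom D corresponds to the accessibility relation being serial.
Serial: yes — every world has a successor (e.g. 1 R 1).

Yes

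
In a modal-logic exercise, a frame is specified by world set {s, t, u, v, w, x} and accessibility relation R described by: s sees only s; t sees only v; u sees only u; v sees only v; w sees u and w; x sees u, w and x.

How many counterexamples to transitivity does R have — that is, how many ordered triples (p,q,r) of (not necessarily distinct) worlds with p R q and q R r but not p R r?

R is transitive; there are no such tuples.

0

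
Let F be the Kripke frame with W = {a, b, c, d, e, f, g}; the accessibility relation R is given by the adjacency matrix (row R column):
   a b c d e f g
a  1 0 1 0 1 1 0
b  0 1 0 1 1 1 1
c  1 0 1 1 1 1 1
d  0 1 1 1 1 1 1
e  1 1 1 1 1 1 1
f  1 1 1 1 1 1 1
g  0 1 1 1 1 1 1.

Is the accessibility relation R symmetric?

Symmetric: yes — every pair in R has its reverse in R.

Yes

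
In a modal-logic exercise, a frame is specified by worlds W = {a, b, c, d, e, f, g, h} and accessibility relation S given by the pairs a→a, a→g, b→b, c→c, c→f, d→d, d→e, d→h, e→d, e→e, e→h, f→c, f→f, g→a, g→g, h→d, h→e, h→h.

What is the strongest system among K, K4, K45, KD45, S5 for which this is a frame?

Transitive (axiom 4): yes — every two-step S-path is closed by a direct edge.
Euclidean (axiom 5): yes — any two successors of a common world are S-related.
Serial (axiom D): yes — every world has a successor (e.g. a S a).
Reflexive (axiom T): yes — every world is S-related to itself.
So F validates K, K4, K45, KD45, S5. The strongest is S5.

S5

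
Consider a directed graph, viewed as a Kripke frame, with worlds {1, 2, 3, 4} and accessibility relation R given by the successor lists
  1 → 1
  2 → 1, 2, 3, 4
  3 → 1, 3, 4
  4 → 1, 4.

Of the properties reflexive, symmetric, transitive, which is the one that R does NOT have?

symmetric

Reflexive: yes — every world is R-related to itself.
Symmetric: no — 2 R 1 but not 1 R 2.
Transitive: yes — every two-step R-path is closed by a direct edge.
Only symmetric fails.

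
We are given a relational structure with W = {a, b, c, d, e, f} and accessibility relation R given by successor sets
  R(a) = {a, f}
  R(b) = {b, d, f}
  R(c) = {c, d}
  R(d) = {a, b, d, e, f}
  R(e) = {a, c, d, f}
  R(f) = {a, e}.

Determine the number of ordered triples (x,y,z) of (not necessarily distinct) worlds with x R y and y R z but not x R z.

Enumerating: (a,f,e), (b,d,a), (b,d,e), (b,f,a), (b,f,e), (c,d,a), (c,d,b), (c,d,e), (c,d,f), (d,e,c), (e,d,b), (e,d,e), (e,f,e), (f,a,f), (f,e,c), (f,e,d), (f,e,f).

17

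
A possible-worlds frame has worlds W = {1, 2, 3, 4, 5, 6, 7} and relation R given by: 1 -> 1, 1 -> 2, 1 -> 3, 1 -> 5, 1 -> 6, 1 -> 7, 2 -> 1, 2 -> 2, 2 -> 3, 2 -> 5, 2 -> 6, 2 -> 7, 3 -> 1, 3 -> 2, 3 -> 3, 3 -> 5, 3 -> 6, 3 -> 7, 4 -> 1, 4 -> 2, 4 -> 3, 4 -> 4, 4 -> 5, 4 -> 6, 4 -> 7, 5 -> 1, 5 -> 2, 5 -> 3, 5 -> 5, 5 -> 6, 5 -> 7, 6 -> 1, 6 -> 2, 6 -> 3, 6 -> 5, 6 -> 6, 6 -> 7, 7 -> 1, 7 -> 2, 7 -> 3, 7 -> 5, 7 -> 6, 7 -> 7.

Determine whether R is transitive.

Yes

Transitive: yes — every two-step R-path is closed by a direct edge.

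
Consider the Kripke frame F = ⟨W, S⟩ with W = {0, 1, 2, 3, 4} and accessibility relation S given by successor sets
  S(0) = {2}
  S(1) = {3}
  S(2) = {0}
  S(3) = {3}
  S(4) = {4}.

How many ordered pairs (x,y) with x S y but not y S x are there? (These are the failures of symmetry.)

Enumerating: (1,3).

1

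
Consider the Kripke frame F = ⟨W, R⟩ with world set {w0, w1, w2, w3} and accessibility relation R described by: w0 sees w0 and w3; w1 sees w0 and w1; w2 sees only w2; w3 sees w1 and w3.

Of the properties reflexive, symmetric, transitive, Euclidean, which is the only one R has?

reflexive

Reflexive: yes — every world is R-related to itself.
Symmetric: no — w0 R w3 but not w3 R w0.
Transitive: no — w0 R w3 and w3 R w1, but not w0 R w1.
Euclidean: no — w0 R w3 and w0 R w0, but not w3 R w0.
Only reflexive holds.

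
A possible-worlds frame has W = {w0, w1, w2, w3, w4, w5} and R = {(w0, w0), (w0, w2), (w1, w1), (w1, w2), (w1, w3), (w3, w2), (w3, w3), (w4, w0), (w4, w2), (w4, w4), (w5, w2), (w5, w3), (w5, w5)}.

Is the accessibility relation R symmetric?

No

Symmetric: no — w0 R w2 but not w2 R w0.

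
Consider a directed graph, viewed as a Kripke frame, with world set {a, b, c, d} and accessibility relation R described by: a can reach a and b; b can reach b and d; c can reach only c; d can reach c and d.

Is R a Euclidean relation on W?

Euclidean: no — a R b and a R a, but not b R a.

No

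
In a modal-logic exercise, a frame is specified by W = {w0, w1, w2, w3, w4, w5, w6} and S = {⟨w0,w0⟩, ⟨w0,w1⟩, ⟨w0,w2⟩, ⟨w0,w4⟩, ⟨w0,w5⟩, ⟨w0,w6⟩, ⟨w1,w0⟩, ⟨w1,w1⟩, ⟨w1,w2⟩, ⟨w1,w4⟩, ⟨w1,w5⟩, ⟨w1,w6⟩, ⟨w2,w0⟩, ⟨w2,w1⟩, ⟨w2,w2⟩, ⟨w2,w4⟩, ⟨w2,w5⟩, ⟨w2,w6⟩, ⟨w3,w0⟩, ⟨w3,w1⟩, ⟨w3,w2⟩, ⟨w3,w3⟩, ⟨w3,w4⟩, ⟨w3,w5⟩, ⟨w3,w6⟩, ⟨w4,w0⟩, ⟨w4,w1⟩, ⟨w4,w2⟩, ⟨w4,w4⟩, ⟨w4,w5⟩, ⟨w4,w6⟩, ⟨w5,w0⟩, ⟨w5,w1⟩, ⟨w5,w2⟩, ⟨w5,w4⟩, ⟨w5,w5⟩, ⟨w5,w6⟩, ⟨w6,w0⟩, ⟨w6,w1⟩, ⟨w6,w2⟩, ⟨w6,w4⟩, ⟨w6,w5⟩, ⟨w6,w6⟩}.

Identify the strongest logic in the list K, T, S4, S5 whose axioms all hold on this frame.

S4

Reflexive (axiom T): yes — every world is S-related to itself.
Transitive (axiom 4): yes — every two-step S-path is closed by a direct edge.
Euclidean (axiom 5): no — w3 S w0 and w3 S w3, but not w0 S w3.
So F validates K, T, S4; S5 would additionally require S to be Euclidean. The strongest is S4.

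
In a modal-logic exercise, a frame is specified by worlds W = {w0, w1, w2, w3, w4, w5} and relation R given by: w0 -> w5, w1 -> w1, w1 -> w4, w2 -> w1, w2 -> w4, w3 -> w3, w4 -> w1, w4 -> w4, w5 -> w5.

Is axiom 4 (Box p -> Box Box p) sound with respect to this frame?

The schema 4 characterises exactly the transitive frames.
Transitive: yes — every two-step R-path is closed by a direct edge.

Yes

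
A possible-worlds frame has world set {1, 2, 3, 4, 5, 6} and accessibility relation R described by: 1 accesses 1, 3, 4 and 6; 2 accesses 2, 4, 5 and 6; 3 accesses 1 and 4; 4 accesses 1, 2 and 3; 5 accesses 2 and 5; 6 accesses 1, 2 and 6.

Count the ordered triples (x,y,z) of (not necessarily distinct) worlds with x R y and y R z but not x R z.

Enumerating: (1,4,2), (1,6,2), (2,4,1), (2,4,3), (2,6,1), (3,1,3), (3,1,6), (3,4,2), (3,4,3), (4,1,4), (4,1,6), (4,2,4), … and 9 more.
Total: 21.

21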